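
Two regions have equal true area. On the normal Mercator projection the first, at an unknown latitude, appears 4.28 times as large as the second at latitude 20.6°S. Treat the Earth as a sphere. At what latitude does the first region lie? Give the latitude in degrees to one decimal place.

63.1°

For equal true areas on Mercator, apparent areas scale as sec²φ, so the ratio is cos²φ₂ / cos²φ₁.
cos²φ₂ / cos²φ₁ = 4.28  ⇒  cos φ₁ = cos 20.6° / √4.28 = 0.9361/2.069 = 0.4525.
φ₁ = arccos(0.4525) ≈ 63.1°.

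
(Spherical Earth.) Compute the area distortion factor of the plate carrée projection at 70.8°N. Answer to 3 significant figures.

3.04

In the plate carrée (x = Rλ, y = Rφ), meridians are true-scale (h = 1) and parallels are stretched by k = sec φ.
Areal scale = h·k = 1 × sec φ; at 70.8°, h = 1.000, k = 3.041, so h·k = 3.041.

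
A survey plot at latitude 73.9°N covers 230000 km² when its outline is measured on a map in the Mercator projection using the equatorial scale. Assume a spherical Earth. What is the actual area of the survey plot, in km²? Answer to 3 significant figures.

The Mercator projection is conformal; its linear scale factor is the same in every direction and equals sec φ = 1/cos φ.
Areal scale = k² = sec²φ = 1/cos²(73.9°) = 1/0.2773² = 13.00.
True area = apparent / (areal scale) = 230000 / 13.00 ≈ 17700 km².

17700 km²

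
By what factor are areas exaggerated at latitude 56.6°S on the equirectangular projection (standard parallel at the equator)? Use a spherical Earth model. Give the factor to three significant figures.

1.82

For the equirectangular projection with φ₀ = 0 (plate carrée), h = 1 along meridians and k = sec φ along parallels.
Areal scale = h·k = 1 × sec φ; at 56.6°, h = 1.000, k = 1.817, so h·k = 1.817.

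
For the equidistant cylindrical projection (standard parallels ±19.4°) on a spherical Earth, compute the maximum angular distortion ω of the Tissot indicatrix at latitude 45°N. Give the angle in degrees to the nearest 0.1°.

The equidistant cylindrical projection with φ₀ = 19.4° has h = 1 (meridians true) and k = cos φ₀ / cos φ along parallels.
At 45°: h = 1.000, k = 1.334; principal scales a = 1.334, b = 1.000.
sin(ω/2) = (a − b)/(a + b) = 0.3339/2.334 = 0.1431, so ω = 2 arcsin(0.1431) ≈ 16.5°.

16.5°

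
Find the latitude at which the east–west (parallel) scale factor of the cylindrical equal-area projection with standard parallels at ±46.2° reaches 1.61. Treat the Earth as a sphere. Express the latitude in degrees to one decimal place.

Cylindrical equal-area (φ₀ = 46.2°): h = cos φ / cos 46.2° along meridians, k = cos 46.2° / cos φ along parallels; h·k = 1.
k = cos φ₀ / cos φ = 1.61  ⇒  cos φ = cos 46.2° / 1.61 = 0.4299.
φ = arccos(0.4299) ≈ 64.5°.

64.5°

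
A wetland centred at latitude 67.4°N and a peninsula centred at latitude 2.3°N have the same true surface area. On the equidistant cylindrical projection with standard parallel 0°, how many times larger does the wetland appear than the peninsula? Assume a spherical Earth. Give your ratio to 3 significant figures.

Plate carrée maps x = Rλ, y = Rφ. The meridian scale is h = 1 and the parallel scale is k = 1/cos φ = sec φ.
Areal scale at 67.4°: h·k = 1.000 × 2.602 = 2.602.
Areal scale at 2.3°: h·k = 1.000 × 1.001 = 1.001.
Ratio = 2.602/1.001 ≈ 2.60.

2.60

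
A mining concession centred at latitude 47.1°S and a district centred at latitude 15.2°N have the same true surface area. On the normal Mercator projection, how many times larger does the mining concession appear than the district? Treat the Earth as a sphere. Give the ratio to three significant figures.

Mercator areal scale is sec²φ.
At 47.1°: sec²(47.1°) = 1/0.6807² = 2.158.
At 15.2°: sec²(15.2°) = 1/0.9650² = 1.074.
Ratio = 2.158/1.074 = cos²(15.2°)/cos²(47.1°) ≈ 2.01.

2.01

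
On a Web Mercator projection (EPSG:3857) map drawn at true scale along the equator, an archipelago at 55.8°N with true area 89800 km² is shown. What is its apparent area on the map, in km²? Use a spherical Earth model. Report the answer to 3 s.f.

Mercator is conformal, so the point scale is isotropic: h = k = sec φ = 1/cos φ.
Areal scale = k² = sec²φ = 1/cos²(55.8°) = 1/0.5621² = 3.165.
Apparent area = 89800 × 3.165 ≈ 284000 km².

284000 km²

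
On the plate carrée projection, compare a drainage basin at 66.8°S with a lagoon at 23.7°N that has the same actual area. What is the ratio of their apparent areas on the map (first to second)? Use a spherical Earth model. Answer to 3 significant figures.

Plate carrée maps x = Rλ, y = Rφ. The meridian scale is h = 1 and the parallel scale is k = 1/cos φ = sec φ.
Areal scale at 66.8°: h·k = 1.000 × 2.538 = 2.538.
Areal scale at 23.7°: h·k = 1.000 × 1.092 = 1.092.
Ratio = 2.538/1.092 ≈ 2.32.

2.32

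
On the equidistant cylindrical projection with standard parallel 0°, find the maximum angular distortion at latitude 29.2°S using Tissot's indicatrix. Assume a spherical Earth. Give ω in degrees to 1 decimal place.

In the plate carrée (x = Rλ, y = Rφ), meridians are true-scale (h = 1) and parallels are stretched by k = sec φ.
At 29.2°: h = 1.000, k = 1.146; principal scales a = 1.146, b = 1.000.
sin(ω/2) = (a − b)/(a + b) = 0.1456/2.146 = 0.06785, so ω = 2 arcsin(0.06785) ≈ 7.8°.

7.8°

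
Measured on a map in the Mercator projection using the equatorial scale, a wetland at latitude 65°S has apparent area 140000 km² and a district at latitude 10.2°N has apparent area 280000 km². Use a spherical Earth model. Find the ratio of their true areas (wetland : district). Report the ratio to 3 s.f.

Since Mercator area scale is 1/cos²φ, the true area equals the apparent area multiplied by cos²φ.
True area of wetland: 140000 × cos²(65°) = 140000 × 0.1786 = 25000 km².
True area of district: 280000 × cos²(10.2°) = 280000 × 0.9686 = 271200 km².
Ratio = 25000 / 271200 ≈ 0.0922.

0.0922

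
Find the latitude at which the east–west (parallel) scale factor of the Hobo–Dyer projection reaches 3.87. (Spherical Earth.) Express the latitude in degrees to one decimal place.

Hobo–Dyer is a cylindrical equal-area projection with standard parallels at ±37.5°. Cylindrical equal-area (φ₀ = 37.5°): h = cos φ / cos 37.5° along meridians, k = cos 37.5° / cos φ along parallels; h·k = 1.
k = cos φ₀ / cos φ = 3.87  ⇒  cos φ = cos 37.5° / 3.87 = 0.2050.
φ = arccos(0.2050) ≈ 78.2°.

78.2°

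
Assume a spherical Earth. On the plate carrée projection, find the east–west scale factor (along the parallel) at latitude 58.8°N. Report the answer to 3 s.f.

1.93

For the equirectangular projection with φ₀ = 0 (plate carrée), h = 1 along meridians and k = sec φ along parallels.
k = 1/cos 58.8° = 1/0.5180 = 1.930.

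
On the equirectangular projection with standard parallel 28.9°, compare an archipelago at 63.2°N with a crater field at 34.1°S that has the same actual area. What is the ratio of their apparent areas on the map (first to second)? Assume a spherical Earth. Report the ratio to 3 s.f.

The equidistant cylindrical projection with φ₀ = 28.9° has h = 1 (meridians true) and k = cos φ₀ / cos φ along parallels.
Areal scale at 63.2°: h·k = 1.000 × 1.942 = 1.942.
Areal scale at 34.1°: h·k = 1.000 × 1.057 = 1.057.
Ratio = 1.942/1.057 ≈ 1.84.

1.84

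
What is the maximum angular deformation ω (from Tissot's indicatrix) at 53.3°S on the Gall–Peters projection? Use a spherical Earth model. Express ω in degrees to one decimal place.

19.2°

Gall–Peters is a cylindrical equal-area projection with standard parallels at ±45°. For cylindrical equal-area with standard parallel φ₀, h = cos φ / cos φ₀ and k = cos φ₀ / cos φ, so h·k = 1.
At 53.3°: h = 0.8452, k = 1.183; principal scales a = 1.183, b = 0.8452.
sin(ω/2) = (a − b)/(a + b) = 0.3380/2.028 = 0.1666, so ω = 2 arcsin(0.1666) ≈ 19.2°.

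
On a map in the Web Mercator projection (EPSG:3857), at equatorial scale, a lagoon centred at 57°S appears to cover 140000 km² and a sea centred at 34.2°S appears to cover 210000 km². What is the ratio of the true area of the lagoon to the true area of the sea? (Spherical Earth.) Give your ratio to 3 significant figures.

Mercator's areal exaggeration is sec²φ; hence true area = (apparent area) · cos²φ.
True area of lagoon: 140000 × cos²(57°) = 140000 × 0.2966 = 41530 km².
True area of sea: 210000 × cos²(34.2°) = 210000 × 0.6841 = 143700 km².
Ratio = 41530 / 143700 ≈ 0.289.

0.289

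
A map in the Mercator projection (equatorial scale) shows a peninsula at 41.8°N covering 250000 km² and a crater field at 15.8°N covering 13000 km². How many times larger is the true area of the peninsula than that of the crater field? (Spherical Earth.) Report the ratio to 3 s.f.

Mercator's areal exaggeration is sec²φ; hence true area = (apparent area) · cos²φ.
True area of peninsula: 250000 × cos²(41.8°) = 250000 × 0.5557 = 138900 km².
True area of crater field: 13000 × cos²(15.8°) = 13000 × 0.9259 = 12040 km².
Ratio = 138900 / 12040 ≈ 11.5.

11.5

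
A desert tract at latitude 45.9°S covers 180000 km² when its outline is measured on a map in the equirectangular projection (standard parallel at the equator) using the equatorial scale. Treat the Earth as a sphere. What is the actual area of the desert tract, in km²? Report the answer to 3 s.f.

125000 km²

Plate carrée maps x = Rλ, y = Rφ. The meridian scale is h = 1 and the parallel scale is k = 1/cos φ = sec φ.
Areal scale = h·k = 1 × sec φ; at 45.9°, h = 1.000, k = 1.437, so h·k = 1.437.
True area = apparent / (areal scale) = 180000 / 1.437 ≈ 125000 km².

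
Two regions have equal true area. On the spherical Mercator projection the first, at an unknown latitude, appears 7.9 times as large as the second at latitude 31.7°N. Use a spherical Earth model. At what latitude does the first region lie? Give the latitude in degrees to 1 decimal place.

72.4°

Mercator areal scale is sec²φ, so apparent-area ratio = sec²φ₁ / sec²φ₂ = cos²φ₂ / cos²φ₁.
cos²φ₂ / cos²φ₁ = 7.9  ⇒  cos φ₁ = cos 31.7° / √7.9 = 0.8508/2.811 = 0.3027.
φ₁ = arccos(0.3027) ≈ 72.4°.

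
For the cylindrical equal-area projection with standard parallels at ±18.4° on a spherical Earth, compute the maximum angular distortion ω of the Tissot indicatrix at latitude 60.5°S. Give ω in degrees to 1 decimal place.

70.3°

For cylindrical equal-area with standard parallel φ₀, h = cos φ / cos φ₀ and k = cos φ₀ / cos φ, so h·k = 1.
At 60.5°: h = 0.5190, k = 1.927; principal scales a = 1.927, b = 0.5190.
sin(ω/2) = (a − b)/(a + b) = 1.408/2.446 = 0.5757, so ω = 2 arcsin(0.5757) ≈ 70.3°.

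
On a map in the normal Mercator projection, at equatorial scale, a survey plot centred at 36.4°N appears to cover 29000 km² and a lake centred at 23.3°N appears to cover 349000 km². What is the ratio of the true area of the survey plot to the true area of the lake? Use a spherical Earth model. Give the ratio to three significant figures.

0.0638

On Mercator the areal scale is sec²φ, so true area = apparent × cos²φ.
True area of survey plot: 29000 × cos²(36.4°) = 29000 × 0.6479 = 18790 km².
True area of lake: 349000 × cos²(23.3°) = 349000 × 0.8435 = 294400 km².
Ratio = 18790 / 294400 ≈ 0.0638.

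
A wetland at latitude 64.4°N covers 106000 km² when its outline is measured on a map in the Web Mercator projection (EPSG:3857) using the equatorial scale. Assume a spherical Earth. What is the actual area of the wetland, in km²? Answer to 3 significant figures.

Mercator is conformal, so the point scale is isotropic: h = k = sec φ = 1/cos φ.
Areal scale = k² = sec²φ = 1/cos²(64.4°) = 1/0.4321² = 5.356.
True area = apparent / (areal scale) = 106000 / 5.356 ≈ 19800 km².

19800 km²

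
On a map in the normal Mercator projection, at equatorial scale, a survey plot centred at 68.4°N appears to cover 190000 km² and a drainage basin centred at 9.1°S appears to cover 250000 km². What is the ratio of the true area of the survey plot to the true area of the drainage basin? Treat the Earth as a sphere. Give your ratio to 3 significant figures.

0.106

Mercator's areal exaggeration is sec²φ; hence true area = (apparent area) · cos²φ.
True area of survey plot: 190000 × cos²(68.4°) = 190000 × 0.1355 = 25750 km².
True area of drainage basin: 250000 × cos²(9.1°) = 250000 × 0.9750 = 243700 km².
Ratio = 25750 / 243700 ≈ 0.106.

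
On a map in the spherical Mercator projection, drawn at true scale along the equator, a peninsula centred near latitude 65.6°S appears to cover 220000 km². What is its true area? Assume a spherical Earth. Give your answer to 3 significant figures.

The Mercator projection is conformal; its linear scale factor is the same in every direction and equals sec φ = 1/cos φ.
Areal scale = k² = sec²φ = 1/cos²(65.6°) = 1/0.4131² = 5.860.
True area = apparent / (areal scale) = 220000 / 5.860 ≈ 37500 km².

37500 km²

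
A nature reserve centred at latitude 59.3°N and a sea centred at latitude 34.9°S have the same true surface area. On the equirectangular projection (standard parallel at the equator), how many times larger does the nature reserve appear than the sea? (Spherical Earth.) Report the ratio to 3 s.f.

Plate carrée maps x = Rλ, y = Rφ. The meridian scale is h = 1 and the parallel scale is k = 1/cos φ = sec φ.
Areal scale at 59.3°: h·k = 1.000 × 1.959 = 1.959.
Areal scale at 34.9°: h·k = 1.000 × 1.219 = 1.219.
Ratio = 1.959/1.219 ≈ 1.61.

1.61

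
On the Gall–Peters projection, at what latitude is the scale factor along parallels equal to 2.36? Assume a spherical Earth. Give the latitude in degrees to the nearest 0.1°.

72.6°

Gall–Peters is a cylindrical equal-area projection with standard parallels at ±45°. For cylindrical equal-area with standard parallel φ₀, h = cos φ / cos φ₀ and k = cos φ₀ / cos φ, so h·k = 1.
k = cos φ₀ / cos φ = 2.36  ⇒  cos φ = cos 45° / 2.36 = 0.2996.
φ = arccos(0.2996) ≈ 72.6°.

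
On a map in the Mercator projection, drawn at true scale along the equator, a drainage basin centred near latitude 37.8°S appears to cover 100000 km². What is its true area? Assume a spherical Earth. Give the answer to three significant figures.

62400 km²

The Mercator projection is conformal; its linear scale factor is the same in every direction and equals sec φ = 1/cos φ.
Areal scale = k² = sec²φ = 1/cos²(37.8°) = 1/0.7902² = 1.602.
True area = apparent / (areal scale) = 100000 / 1.602 ≈ 62400 km².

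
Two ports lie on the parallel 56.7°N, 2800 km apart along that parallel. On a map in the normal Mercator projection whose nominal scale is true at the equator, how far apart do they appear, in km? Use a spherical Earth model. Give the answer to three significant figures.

The Mercator projection is conformal; its linear scale factor is the same in every direction and equals sec φ = 1/cos φ.
Along the parallel, k = sec 56.7° = 1/0.5490 = 1.821.
Map distance = 2800 × 1.821 ≈ 5100 km.

5100 km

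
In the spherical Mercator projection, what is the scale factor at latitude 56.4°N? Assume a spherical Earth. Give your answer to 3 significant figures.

1.81

The Mercator projection is conformal; its linear scale factor is the same in every direction and equals sec φ = 1/cos φ.
k = 1/cos 56.4° = 1/0.5534 = 1.807.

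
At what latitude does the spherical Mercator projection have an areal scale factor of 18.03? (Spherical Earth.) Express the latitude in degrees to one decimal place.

76.4°

Mercator areal scale is sec²φ.
sec²φ = 18.03  ⇒  cos²φ = 0.05546  ⇒  cos φ = 0.2355.
φ = arccos(0.2355) ≈ 76.4°.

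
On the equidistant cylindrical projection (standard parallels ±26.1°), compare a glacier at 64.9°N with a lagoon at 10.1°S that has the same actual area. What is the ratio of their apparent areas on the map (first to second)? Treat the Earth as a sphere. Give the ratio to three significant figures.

The equidistant cylindrical projection with φ₀ = 26.1° has h = 1 (meridians true) and k = cos φ₀ / cos φ along parallels.
Areal scale at 64.9°: h·k = 1.000 × 2.117 = 2.117.
Areal scale at 10.1°: h·k = 1.000 × 0.9122 = 0.9122.
Ratio = 2.117/0.9122 ≈ 2.32.

2.32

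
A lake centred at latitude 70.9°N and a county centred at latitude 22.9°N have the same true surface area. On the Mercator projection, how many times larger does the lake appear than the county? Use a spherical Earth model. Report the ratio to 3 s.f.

On Mercator, area is exaggerated by sec²φ = 1/cos²φ.
At 70.9°: sec²(70.9°) = 1/0.3272² = 9.340.
At 22.9°: sec²(22.9°) = 1/0.9212² = 1.178.
Ratio = 9.340/1.178 = cos²(22.9°)/cos²(70.9°) ≈ 7.93.

7.93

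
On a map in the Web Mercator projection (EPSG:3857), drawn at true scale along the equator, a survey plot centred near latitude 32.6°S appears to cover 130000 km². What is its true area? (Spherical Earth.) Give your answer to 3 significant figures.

92300 km²

Mercator is conformal, so the point scale is isotropic: h = k = sec φ = 1/cos φ.
Areal scale = k² = sec²φ = 1/cos²(32.6°) = 1/0.8425² = 1.409.
True area = apparent / (areal scale) = 130000 / 1.409 ≈ 92300 km².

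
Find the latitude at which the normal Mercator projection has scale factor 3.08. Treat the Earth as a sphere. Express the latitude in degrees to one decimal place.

Mercator scale is k = sec φ = 1/cos φ.
1/cos φ = 3.08  ⇒  cos φ = 0.3247  ⇒  φ = arccos(0.3247) ≈ 71.1°.

71.1°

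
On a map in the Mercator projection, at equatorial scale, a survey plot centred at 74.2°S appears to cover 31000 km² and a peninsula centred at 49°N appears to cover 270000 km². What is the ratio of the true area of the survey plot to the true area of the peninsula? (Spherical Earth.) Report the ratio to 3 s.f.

Mercator's areal exaggeration is sec²φ; hence true area = (apparent area) · cos²φ.
True area of survey plot: 31000 × cos²(74.2°) = 31000 × 0.07414 = 2298 km².
True area of peninsula: 270000 × cos²(49°) = 270000 × 0.4304 = 116200 km².
Ratio = 2298 / 116200 ≈ 0.0198.

0.0198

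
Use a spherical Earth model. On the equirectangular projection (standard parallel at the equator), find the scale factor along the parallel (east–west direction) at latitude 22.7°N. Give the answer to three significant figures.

1.08

For the equirectangular projection with φ₀ = 0 (plate carrée), h = 1 along meridians and k = sec φ along parallels.
k = 1/cos 22.7° = 1/0.9225 = 1.084.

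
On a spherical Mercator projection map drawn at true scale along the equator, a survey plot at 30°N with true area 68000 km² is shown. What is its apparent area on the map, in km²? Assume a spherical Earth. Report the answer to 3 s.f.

90700 km²

The Mercator projection is conformal; its linear scale factor is the same in every direction and equals sec φ = 1/cos φ.
Areal scale = k² = sec²φ = 1/cos²(30°) = 1/0.8660² = 1.333.
Apparent area = 68000 × 1.333 ≈ 90700 km².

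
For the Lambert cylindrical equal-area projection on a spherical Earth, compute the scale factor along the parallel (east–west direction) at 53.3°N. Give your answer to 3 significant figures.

The Lambert cylindrical equal-area projection is the cylindrical equal-area projection with its standard parallel at the equator (φ₀ = 0). Cylindrical equal-area (φ₀ = 0°): h = cos φ / cos 0° along meridians, k = cos 0° / cos φ along parallels; h·k = 1.
k = cos 0° / cos 53.3° = 1.000/0.5976 = 1.673.

1.67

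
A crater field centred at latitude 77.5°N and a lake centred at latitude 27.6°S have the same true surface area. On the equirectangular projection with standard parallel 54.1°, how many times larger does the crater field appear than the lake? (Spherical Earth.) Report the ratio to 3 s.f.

4.09

The equidistant cylindrical projection with φ₀ = 54.1° has h = 1 (meridians true) and k = cos φ₀ / cos φ along parallels.
Areal scale at 77.5°: h·k = 1.000 × 2.709 = 2.709.
Areal scale at 27.6°: h·k = 1.000 × 0.6617 = 0.6617.
Ratio = 2.709/0.6617 ≈ 4.09.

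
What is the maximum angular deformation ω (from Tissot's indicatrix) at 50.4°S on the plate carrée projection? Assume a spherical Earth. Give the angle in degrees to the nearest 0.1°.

Plate carrée maps x = Rλ, y = Rφ. The meridian scale is h = 1 and the parallel scale is k = 1/cos φ = sec φ.
At 50.4°: h = 1.000, k = 1.569; principal scales a = 1.569, b = 1.000.
sin(ω/2) = (a − b)/(a + b) = 0.5688/2.569 = 0.2214, so ω = 2 arcsin(0.2214) ≈ 25.6°.

25.6°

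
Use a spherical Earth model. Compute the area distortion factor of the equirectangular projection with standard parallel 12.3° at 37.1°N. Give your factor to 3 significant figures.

In the equirectangular projection with standard parallel φ₀ = 12.3° (x = Rλ cos φ₀, y = Rφ), meridians are true-scale (h = 1) and the parallel scale is k = cos φ₀ / cos φ.
Areal scale = h·k = 1 × cos φ₀ / cos φ; at 37.1°, h = 1.000, k = 1.225, so h·k = 1.225.

1.23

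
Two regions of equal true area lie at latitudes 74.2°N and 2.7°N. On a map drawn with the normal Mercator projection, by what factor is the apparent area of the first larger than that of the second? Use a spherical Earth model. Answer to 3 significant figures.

Mercator is conformal with k = sec φ, so areal scale = k² = sec²φ.
At 74.2°: sec²(74.2°) = 1/0.2723² = 13.49.
At 2.7°: sec²(2.7°) = 1/0.9989² = 1.002.
Ratio = 13.49/1.002 = cos²(2.7°)/cos²(74.2°) ≈ 13.5.

13.5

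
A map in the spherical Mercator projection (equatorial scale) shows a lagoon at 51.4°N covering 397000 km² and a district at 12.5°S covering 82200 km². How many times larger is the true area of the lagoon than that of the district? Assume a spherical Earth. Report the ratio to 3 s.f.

On Mercator the areal scale is sec²φ, so true area = apparent × cos²φ.
True area of lagoon: 397000 × cos²(51.4°) = 397000 × 0.3892 = 154500 km².
True area of district: 82200 × cos²(12.5°) = 82200 × 0.9532 = 78350 km².
Ratio = 154500 / 78350 ≈ 1.97.

1.97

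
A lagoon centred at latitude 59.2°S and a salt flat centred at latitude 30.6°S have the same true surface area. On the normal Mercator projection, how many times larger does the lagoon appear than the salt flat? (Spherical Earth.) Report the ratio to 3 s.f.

On Mercator, area is exaggerated by sec²φ = 1/cos²φ.
At 59.2°: sec²(59.2°) = 1/0.5120² = 3.814.
At 30.6°: sec²(30.6°) = 1/0.8607² = 1.350.
Ratio = 3.814/1.350 = cos²(30.6°)/cos²(59.2°) ≈ 2.83.

2.83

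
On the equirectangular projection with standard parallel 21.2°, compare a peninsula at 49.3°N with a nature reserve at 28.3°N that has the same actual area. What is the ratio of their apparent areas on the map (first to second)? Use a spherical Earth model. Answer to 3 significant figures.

The equidistant cylindrical projection with φ₀ = 21.2° has h = 1 (meridians true) and k = cos φ₀ / cos φ along parallels.
Areal scale at 49.3°: h·k = 1.000 × 1.430 = 1.430.
Areal scale at 28.3°: h·k = 1.000 × 1.059 = 1.059.
Ratio = 1.430/1.059 ≈ 1.35.

1.35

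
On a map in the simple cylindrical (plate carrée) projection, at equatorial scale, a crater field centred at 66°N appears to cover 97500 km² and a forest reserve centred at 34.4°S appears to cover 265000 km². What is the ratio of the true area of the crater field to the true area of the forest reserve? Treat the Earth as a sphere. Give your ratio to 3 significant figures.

Plate carrée has h = 1 and k = sec φ, giving areal scale sec φ; true area = (apparent area) · cos φ.
True area of crater field: 97500 × cos(66°) = 97500 × 0.4067 = 39660 km².
True area of forest reserve: 265000 × cos(34.4°) = 265000 × 0.8251 = 218700 km².
Ratio = 39660 / 218700 ≈ 0.181.

0.181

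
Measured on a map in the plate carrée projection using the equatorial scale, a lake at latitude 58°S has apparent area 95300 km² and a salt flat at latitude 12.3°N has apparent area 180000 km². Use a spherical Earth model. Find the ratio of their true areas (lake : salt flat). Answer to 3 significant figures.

0.287

Plate carrée has h = 1 and k = sec φ, giving areal scale sec φ; true area = (apparent area) · cos φ.
True area of lake: 95300 × cos(58°) = 95300 × 0.5299 = 50500 km².
True area of salt flat: 180000 × cos(12.3°) = 180000 × 0.9770 = 175900 km².
Ratio = 50500 / 175900 ≈ 0.287.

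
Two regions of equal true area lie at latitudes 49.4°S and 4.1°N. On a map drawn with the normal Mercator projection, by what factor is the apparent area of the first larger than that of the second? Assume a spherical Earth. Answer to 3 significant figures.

Mercator areal scale is sec²φ.
At 49.4°: sec²(49.4°) = 1/0.6508² = 2.361.
At 4.1°: sec²(4.1°) = 1/0.9974² = 1.005.
Ratio = 2.361/1.005 = cos²(4.1°)/cos²(49.4°) ≈ 2.35.

2.35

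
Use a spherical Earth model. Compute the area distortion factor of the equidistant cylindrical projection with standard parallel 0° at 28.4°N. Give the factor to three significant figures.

In the plate carrée (x = Rλ, y = Rφ), meridians are true-scale (h = 1) and parallels are stretched by k = sec φ.
Areal scale = h·k = 1 × sec φ; at 28.4°, h = 1.000, k = 1.137, so h·k = 1.137.

1.14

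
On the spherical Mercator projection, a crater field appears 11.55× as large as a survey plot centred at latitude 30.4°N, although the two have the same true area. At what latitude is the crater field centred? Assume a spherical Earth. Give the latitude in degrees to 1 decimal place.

For equal true areas on Mercator, apparent areas scale as sec²φ, so the ratio is cos²φ₂ / cos²φ₁.
cos²φ₂ / cos²φ₁ = 11.55  ⇒  cos φ₁ = cos 30.4° / √11.55 = 0.8625/3.399 = 0.2538.
φ₁ = arccos(0.2538) ≈ 75.3°.

75.3°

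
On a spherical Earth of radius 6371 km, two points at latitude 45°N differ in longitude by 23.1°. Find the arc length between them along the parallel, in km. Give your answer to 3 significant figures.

1820 km

Arc length along a parallel = R cos φ · Δλ (with Δλ in radians).
= 6371 × cos 45° × (23.1° × π/180) = 6371 × 0.7071 × 0.4032 ≈ 1820 km.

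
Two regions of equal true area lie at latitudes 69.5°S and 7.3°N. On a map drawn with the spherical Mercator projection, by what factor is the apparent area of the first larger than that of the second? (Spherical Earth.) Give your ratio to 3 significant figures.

8.02

Mercator areal scale is sec²φ.
At 69.5°: sec²(69.5°) = 1/0.3502² = 8.154.
At 7.3°: sec²(7.3°) = 1/0.9919² = 1.016.
Ratio = 8.154/1.016 = cos²(7.3°)/cos²(69.5°) ≈ 8.02.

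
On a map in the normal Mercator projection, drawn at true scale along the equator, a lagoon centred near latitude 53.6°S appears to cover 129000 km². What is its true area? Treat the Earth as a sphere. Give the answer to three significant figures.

45400 km²

For Mercator, h = k = sec φ (a conformal cylindrical projection has a single point scale, 1/cos φ).
Areal scale = k² = sec²φ = 1/cos²(53.6°) = 1/0.5934² = 2.840.
True area = apparent / (areal scale) = 129000 / 2.840 ≈ 45400 km².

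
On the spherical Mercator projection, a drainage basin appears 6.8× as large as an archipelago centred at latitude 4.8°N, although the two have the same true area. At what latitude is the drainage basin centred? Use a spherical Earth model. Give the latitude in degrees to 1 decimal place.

For equal true areas on Mercator, apparent areas scale as sec²φ, so the ratio is cos²φ₂ / cos²φ₁.
cos²φ₂ / cos²φ₁ = 6.8  ⇒  cos φ₁ = cos 4.8° / √6.8 = 0.9965/2.608 = 0.3821.
φ₁ = arccos(0.3821) ≈ 67.5°.

67.5°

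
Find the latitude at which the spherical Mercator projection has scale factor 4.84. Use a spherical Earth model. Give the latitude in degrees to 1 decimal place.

Mercator scale is k = sec φ = 1/cos φ.
1/cos φ = 4.84  ⇒  cos φ = 0.2066  ⇒  φ = arccos(0.2066) ≈ 78.1°.

78.1°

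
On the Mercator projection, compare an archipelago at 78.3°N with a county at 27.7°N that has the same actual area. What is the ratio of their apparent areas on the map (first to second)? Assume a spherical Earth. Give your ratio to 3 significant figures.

Mercator areal scale is sec²φ.
At 78.3°: sec²(78.3°) = 1/0.2028² = 24.32.
At 27.7°: sec²(27.7°) = 1/0.8854² = 1.276.
Ratio = 24.32/1.276 = cos²(27.7°)/cos²(78.3°) ≈ 19.1.

19.1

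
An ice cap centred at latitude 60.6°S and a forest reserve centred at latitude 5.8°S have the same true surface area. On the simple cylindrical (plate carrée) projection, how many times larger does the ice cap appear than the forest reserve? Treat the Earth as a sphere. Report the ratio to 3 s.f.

2.03

For the equirectangular projection with φ₀ = 0 (plate carrée), h = 1 along meridians and k = sec φ along parallels.
Areal scale at 60.6°: h·k = 1.000 × 2.037 = 2.037.
Areal scale at 5.8°: h·k = 1.000 × 1.005 = 1.005.
Ratio = 2.037/1.005 ≈ 2.03.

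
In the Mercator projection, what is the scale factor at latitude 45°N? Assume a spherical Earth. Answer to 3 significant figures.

1.41

The Mercator projection is conformal; its linear scale factor is the same in every direction and equals sec φ = 1/cos φ.
k = 1/cos 45° = 1/0.7071 = 1.414.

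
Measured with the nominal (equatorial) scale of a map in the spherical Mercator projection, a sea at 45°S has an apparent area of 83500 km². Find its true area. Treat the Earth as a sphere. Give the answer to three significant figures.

41800 km²

For Mercator, h = k = sec φ (a conformal cylindrical projection has a single point scale, 1/cos φ).
Areal scale = k² = sec²φ = 1/cos²(45°) = 1/0.7071² = 2.000.
True area = apparent / (areal scale) = 83500 / 2.000 ≈ 41800 km².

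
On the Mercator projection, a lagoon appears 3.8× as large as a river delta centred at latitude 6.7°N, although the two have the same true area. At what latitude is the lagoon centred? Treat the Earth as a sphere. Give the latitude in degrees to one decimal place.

For equal true areas on Mercator, apparent areas scale as sec²φ, so the ratio is cos²φ₂ / cos²φ₁.
cos²φ₂ / cos²φ₁ = 3.8  ⇒  cos φ₁ = cos 6.7° / √3.8 = 0.9932/1.949 = 0.5095.
φ₁ = arccos(0.5095) ≈ 59.4°.

59.4°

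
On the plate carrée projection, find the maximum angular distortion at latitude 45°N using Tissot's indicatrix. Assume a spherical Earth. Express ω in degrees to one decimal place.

19.8°

In the plate carrée (x = Rλ, y = Rφ), meridians are true-scale (h = 1) and parallels are stretched by k = sec φ.
At 45°: h = 1.000, k = 1.414; principal scales a = 1.414, b = 1.000.
sin(ω/2) = (a − b)/(a + b) = 0.4142/2.414 = 0.1716, so ω = 2 arcsin(0.1716) ≈ 19.8°.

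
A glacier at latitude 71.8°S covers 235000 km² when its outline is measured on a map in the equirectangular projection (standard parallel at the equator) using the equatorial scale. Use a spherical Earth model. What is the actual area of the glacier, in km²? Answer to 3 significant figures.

Plate carrée maps x = Rλ, y = Rφ. The meridian scale is h = 1 and the parallel scale is k = 1/cos φ = sec φ.
Areal scale = h·k = 1 × sec φ; at 71.8°, h = 1.000, k = 3.202, so h·k = 3.202.
True area = apparent / (areal scale) = 235000 / 3.202 ≈ 73400 km².

73400 km²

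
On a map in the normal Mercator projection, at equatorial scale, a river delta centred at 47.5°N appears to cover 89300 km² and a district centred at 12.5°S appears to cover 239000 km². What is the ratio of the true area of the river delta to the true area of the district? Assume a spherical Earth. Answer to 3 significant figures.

Mercator's areal exaggeration is sec²φ; hence true area = (apparent area) · cos²φ.
True area of river delta: 89300 × cos²(47.5°) = 89300 × 0.4564 = 40760 km².
True area of district: 239000 × cos²(12.5°) = 239000 × 0.9532 = 227800 km².
Ratio = 40760 / 227800 ≈ 0.179.

0.179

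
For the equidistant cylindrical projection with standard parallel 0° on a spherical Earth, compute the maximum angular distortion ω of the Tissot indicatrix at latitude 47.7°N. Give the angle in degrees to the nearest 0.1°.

22.5°

Plate carrée maps x = Rλ, y = Rφ. The meridian scale is h = 1 and the parallel scale is k = 1/cos φ = sec φ.
At 47.7°: h = 1.000, k = 1.486; principal scales a = 1.486, b = 1.000.
sin(ω/2) = (a − b)/(a + b) = 0.4859/2.486 = 0.1954, so ω = 2 arcsin(0.1954) ≈ 22.5°.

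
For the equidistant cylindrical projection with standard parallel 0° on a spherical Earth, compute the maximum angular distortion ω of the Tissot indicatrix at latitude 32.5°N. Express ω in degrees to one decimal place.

9.7°

Plate carrée maps x = Rλ, y = Rφ. The meridian scale is h = 1 and the parallel scale is k = 1/cos φ = sec φ.
At 32.5°: h = 1.000, k = 1.186; principal scales a = 1.186, b = 1.000.
sin(ω/2) = (a − b)/(a + b) = 0.1857/2.186 = 0.08496, so ω = 2 arcsin(0.08496) ≈ 9.7°.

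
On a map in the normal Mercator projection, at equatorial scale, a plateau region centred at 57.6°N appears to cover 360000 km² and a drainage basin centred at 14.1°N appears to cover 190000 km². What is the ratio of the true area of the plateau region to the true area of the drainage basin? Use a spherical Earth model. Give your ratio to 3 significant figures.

Since Mercator area scale is 1/cos²φ, the true area equals the apparent area multiplied by cos²φ.
True area of plateau region: 360000 × cos²(57.6°) = 360000 × 0.2871 = 103400 km².
True area of drainage basin: 190000 × cos²(14.1°) = 190000 × 0.9407 = 178700 km².
Ratio = 103400 / 178700 ≈ 0.578.

0.578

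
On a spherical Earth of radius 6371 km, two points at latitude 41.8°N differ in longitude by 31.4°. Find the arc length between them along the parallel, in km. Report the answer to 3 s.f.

2600 km

Arc length along a parallel = R cos φ · Δλ (with Δλ in radians).
= 6371 × cos 41.8° × (31.4° × π/180) = 6371 × 0.7455 × 0.5480 ≈ 2600 km.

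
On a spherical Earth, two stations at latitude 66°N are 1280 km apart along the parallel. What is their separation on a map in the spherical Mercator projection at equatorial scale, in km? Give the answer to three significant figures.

Mercator is conformal, so the point scale is isotropic: h = k = sec φ = 1/cos φ.
Along the parallel, k = sec 66° = 1/0.4067 = 2.459.
Map distance = 1280 × 2.459 ≈ 3150 km.

3150 km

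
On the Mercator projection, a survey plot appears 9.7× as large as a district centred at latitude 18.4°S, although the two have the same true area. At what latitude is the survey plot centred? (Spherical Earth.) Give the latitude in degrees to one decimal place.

72.3°

On Mercator, (apparent₁)/(apparent₂) = sec²φ₁ / sec²φ₂ when true areas are equal.
cos²φ₂ / cos²φ₁ = 9.7  ⇒  cos φ₁ = cos 18.4° / √9.7 = 0.9489/3.114 = 0.3047.
φ₁ = arccos(0.3047) ≈ 72.3°.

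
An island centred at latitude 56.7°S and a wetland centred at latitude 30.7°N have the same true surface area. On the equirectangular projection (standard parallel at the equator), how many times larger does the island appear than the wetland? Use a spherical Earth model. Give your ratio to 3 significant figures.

Plate carrée maps x = Rλ, y = Rφ. The meridian scale is h = 1 and the parallel scale is k = 1/cos φ = sec φ.
Areal scale at 56.7°: h·k = 1.000 × 1.821 = 1.821.
Areal scale at 30.7°: h·k = 1.000 × 1.163 = 1.163.
Ratio = 1.821/1.163 ≈ 1.57.

1.57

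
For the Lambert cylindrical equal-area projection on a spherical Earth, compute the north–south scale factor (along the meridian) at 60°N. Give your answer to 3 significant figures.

0.500

The Lambert cylindrical equal-area projection is the cylindrical equal-area projection with its standard parallel at the equator (φ₀ = 0). A cylindrical equal-area projection with standard parallel φ₀ has meridian scale h = cos φ / cos φ₀ and parallel scale k = cos φ₀ / cos φ (so areas are preserved, h·k = 1).
h = cos 60° / cos 0° = 0.5000/1.000 = 0.5000.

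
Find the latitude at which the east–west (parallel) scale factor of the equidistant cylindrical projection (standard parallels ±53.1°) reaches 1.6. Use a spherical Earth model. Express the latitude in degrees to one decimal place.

With standard parallel φ₀ = 53.1°, the equirectangular projection gives x = Rλ cos φ₀, y = Rφ, so h = 1 and k = cos 53.1° / cos φ.
k = cos φ₀ / cos φ = 1.6  ⇒  cos φ = cos 53.1° / 1.6 = 0.3753.
φ = arccos(0.3753) ≈ 68.0°.

68.0°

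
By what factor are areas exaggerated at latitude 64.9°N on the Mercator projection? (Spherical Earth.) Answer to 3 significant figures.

Mercator is conformal, so the point scale is isotropic: h = k = sec φ = 1/cos φ.
Areal scale = k² = sec²φ = 1/cos²(64.9°) = 1/0.4242² = 5.557.

5.56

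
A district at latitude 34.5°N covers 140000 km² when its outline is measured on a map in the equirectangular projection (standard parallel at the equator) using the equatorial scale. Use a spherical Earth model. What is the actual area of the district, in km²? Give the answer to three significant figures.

115000 km²

Plate carrée maps x = Rλ, y = Rφ. The meridian scale is h = 1 and the parallel scale is k = 1/cos φ = sec φ.
Areal scale = h·k = 1 × sec φ; at 34.5°, h = 1.000, k = 1.213, so h·k = 1.213.
True area = apparent / (areal scale) = 140000 / 1.213 ≈ 115000 km².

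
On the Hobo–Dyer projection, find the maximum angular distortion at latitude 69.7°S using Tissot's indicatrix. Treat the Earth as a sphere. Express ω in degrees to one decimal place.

85.5°

Hobo–Dyer is a cylindrical equal-area projection with standard parallels at ±37.5°. Cylindrical equal-area (φ₀ = 37.5°): h = cos φ / cos 37.5° along meridians, k = cos 37.5° / cos φ along parallels; h·k = 1.
At 69.7°: h = 0.4373, k = 2.287; principal scales a = 2.287, b = 0.4373.
sin(ω/2) = (a − b)/(a + b) = 1.849/2.724 = 0.6789, so ω = 2 arcsin(0.6789) ≈ 85.5°.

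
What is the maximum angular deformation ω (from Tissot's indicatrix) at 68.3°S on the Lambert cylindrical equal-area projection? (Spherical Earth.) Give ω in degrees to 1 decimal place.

The Lambert cylindrical equal-area projection is the cylindrical equal-area projection with its standard parallel at the equator (φ₀ = 0). Cylindrical equal-area (φ₀ = 0°): h = cos φ / cos 0° along meridians, k = cos 0° / cos φ along parallels; h·k = 1.
At 68.3°: h = 0.3697, k = 2.705; principal scales a = 2.705, b = 0.3697.
sin(ω/2) = (a − b)/(a + b) = 2.335/3.074 = 0.7595, so ω = 2 arcsin(0.7595) ≈ 98.8°.

98.8°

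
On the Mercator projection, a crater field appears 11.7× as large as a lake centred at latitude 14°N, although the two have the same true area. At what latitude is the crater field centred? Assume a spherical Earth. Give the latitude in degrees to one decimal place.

73.5°

For equal true areas on Mercator, apparent areas scale as sec²φ, so the ratio is cos²φ₂ / cos²φ₁.
cos²φ₂ / cos²φ₁ = 11.7  ⇒  cos φ₁ = cos 14° / √11.7 = 0.9703/3.421 = 0.2837.
φ₁ = arccos(0.2837) ≈ 73.5°.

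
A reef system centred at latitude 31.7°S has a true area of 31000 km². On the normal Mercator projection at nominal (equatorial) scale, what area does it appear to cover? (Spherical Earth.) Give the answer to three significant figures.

42800 km²

Mercator is conformal, so the point scale is isotropic: h = k = sec φ = 1/cos φ.
Areal scale = k² = sec²φ = 1/cos²(31.7°) = 1/0.8508² = 1.381.
Apparent area = 31000 × 1.381 ≈ 42800 km².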